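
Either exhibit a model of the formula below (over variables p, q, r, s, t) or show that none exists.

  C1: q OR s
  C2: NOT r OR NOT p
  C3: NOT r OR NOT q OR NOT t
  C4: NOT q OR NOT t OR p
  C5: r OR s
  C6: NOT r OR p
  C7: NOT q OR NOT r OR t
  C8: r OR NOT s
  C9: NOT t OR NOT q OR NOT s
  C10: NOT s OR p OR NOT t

UNSATISFIABLE

Branch on q: set q = true.
Branch on r: set r = false.
Unit clause (s) forces s = true.
That conflicts with the unit clause (NOT s).
So r must be the other value — set r = true.
Unit clause (NOT p) forces p = false.
That conflicts with the unit clause (p).
Either choice for r ends in contradiction.
So q must be the other value — set q = false.
Unit clause (s) forces s = true.
Unit clause (r) forces r = true.
Unit clause (NOT p) forces p = false.
That conflicts with the unit clause (p).
Either choice for q ends in contradiction.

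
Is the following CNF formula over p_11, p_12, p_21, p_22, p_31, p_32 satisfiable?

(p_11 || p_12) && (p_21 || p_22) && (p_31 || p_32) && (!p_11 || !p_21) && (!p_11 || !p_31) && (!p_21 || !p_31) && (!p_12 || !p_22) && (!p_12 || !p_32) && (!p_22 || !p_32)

No

Branch on p_11: set p_11 = true.
From the singleton clause (!p_21), p_21 = false.
From the singleton clause (p_22), p_22 = true.
From the singleton clause (!p_31), p_31 = false.
From the singleton clause (p_32), p_32 = true.
But (!p_32) is also a unit clause — contradiction.
Backtrack on p_11: now try p_11 = false.
From the singleton clause (p_12), p_12 = true.
From the singleton clause (!p_22), p_22 = false.
From the singleton clause (p_21), p_21 = true.
From the singleton clause (!p_31), p_31 = false.
From the singleton clause (p_32), p_32 = true.
But (!p_32) is also a unit clause — contradiction.
Either choice for p_11 ends in contradiction.
No assignment satisfies every clause.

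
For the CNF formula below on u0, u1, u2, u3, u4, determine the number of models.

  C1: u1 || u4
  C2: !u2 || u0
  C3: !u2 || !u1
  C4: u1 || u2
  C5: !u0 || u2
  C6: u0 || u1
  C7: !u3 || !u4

There are 2^5 = 32 truth assignments over (u0, u1, u2, u3, u4).
Split on u2. With u2 = true, the clauses containing u2 are satisfied and !u2 drops from the rest; 1 of the 2^4 = 16 assignments to the other variables satisfy what remains.
With u2 = false, by the same count on the reduced clause set, 3 assignments work.
(One model: u0=F, u1=T, u2=F, u3=F, u4=F.)
Total: 1 + 3 = 4.

4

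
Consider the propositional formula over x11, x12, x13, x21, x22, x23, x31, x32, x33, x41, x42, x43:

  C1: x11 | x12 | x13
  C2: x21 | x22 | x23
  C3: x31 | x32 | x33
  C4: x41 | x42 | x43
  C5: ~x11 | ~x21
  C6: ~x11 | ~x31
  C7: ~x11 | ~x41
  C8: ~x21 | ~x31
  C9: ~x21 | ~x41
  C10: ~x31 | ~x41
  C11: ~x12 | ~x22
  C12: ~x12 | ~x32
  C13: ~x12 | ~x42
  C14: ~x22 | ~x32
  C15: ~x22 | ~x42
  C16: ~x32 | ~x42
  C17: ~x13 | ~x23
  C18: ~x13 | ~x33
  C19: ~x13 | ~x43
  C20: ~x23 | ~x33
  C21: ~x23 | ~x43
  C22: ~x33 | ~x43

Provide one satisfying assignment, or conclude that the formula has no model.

Try x11 = 0.
Try x12 = 1.
From the singleton clause (~x22), x22 = 0.
From the singleton clause (~x32), x32 = 0.
From the singleton clause (~x42), x42 = 0.
Try x21 = 1.
From the singleton clause (~x31), x31 = 0.
From the singleton clause (x33), x33 = 1.
From the singleton clause (~x41), x41 = 0.
From the singleton clause (x43), x43 = 1.
That conflicts with the unit clause (~x43).
So x21 must be the other value — set x21 = 0.
From the singleton clause (x23), x23 = 1.
From the singleton clause (~x13), x13 = 0.
From the singleton clause (~x33), x33 = 0.
From the singleton clause (x31), x31 = 1.
From the singleton clause (~x41), x41 = 0.
From the singleton clause (x43), x43 = 1.
That conflicts with the unit clause (~x43).
Either choice for x21 ends in contradiction.
So x12 must be the other value — set x12 = 0.
From the singleton clause (x13), x13 = 1.
From the singleton clause (~x23), x23 = 0.
From the singleton clause (~x33), x33 = 0.
From the singleton clause (~x43), x43 = 0.
Try x21 = 1.
From the singleton clause (~x31), x31 = 0.
From the singleton clause (x32), x32 = 1.
From the singleton clause (~x41), x41 = 0.
From the singleton clause (x42), x42 = 1.
That conflicts with the unit clause (~x42).
So x21 must be the other value — set x21 = 0.
From the singleton clause (x22), x22 = 1.
From the singleton clause (~x32), x32 = 0.
From the singleton clause (x31), x31 = 1.
From the singleton clause (~x41), x41 = 0.
From the singleton clause (x42), x42 = 1.
That conflicts with the unit clause (~x42).
Either choice for x21 ends in contradiction.
Either choice for x12 ends in contradiction.
So x11 must be the other value — set x11 = 1.
From the singleton clause (~x21), x21 = 0.
From the singleton clause (~x31), x31 = 0.
From the singleton clause (~x41), x41 = 0.
Try x22 = 1.
From the singleton clause (~x12), x12 = 0.
From the singleton clause (~x32), x32 = 0.
From the singleton clause (x33), x33 = 1.
From the singleton clause (~x42), x42 = 0.
From the singleton clause (x43), x43 = 1.
That conflicts with the unit clause (~x43).
So x22 must be the other value — set x22 = 0.
From the singleton clause (x23), x23 = 1.
From the singleton clause (~x13), x13 = 0.
From the singleton clause (~x33), x33 = 0.
From the singleton clause (x32), x32 = 1.
From the singleton clause (~x12), x12 = 0.
From the singleton clause (~x42), x42 = 0.
From the singleton clause (x43), x43 = 1.
That conflicts with the unit clause (~x43).
Either choice for x22 ends in contradiction.
Either choice for x11 ends in contradiction.

UNSATISFIABLE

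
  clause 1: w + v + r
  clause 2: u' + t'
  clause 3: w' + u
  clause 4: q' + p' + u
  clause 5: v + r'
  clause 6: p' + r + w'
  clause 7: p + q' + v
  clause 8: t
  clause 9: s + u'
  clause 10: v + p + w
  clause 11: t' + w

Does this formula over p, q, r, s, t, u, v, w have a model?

(t) alone gives t = 1.
(u') alone gives u = 0.
(w') alone gives w = 0.
That conflicts with the unit clause (w).
No assignment satisfies every clause.

No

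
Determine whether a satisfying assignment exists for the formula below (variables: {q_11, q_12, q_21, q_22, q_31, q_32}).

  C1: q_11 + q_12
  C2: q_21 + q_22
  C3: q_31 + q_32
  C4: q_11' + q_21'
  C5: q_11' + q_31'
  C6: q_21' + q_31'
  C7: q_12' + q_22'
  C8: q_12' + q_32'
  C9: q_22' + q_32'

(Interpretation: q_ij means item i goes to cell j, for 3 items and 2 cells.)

Branch on q_11: set q_11 = 1.
Unit clause (q_21') forces q_21 = 0.
Unit clause (q_22) forces q_22 = 1.
Unit clause (q_31') forces q_31 = 0.
Unit clause (q_32) forces q_32 = 1.
Now (q_32') is unsatisfied and unit — conflict.
That branch fails; take q_11 = 0 instead.
Unit clause (q_12) forces q_12 = 1.
Unit clause (q_22') forces q_22 = 0.
Unit clause (q_21) forces q_21 = 1.
Unit clause (q_31') forces q_31 = 0.
Unit clause (q_32) forces q_32 = 1.
Now (q_32') is unsatisfied and unit — conflict.
Neither q_11 = 1 nor q_11 = 0 works.
No assignment satisfies every clause.

No, unsatisfiable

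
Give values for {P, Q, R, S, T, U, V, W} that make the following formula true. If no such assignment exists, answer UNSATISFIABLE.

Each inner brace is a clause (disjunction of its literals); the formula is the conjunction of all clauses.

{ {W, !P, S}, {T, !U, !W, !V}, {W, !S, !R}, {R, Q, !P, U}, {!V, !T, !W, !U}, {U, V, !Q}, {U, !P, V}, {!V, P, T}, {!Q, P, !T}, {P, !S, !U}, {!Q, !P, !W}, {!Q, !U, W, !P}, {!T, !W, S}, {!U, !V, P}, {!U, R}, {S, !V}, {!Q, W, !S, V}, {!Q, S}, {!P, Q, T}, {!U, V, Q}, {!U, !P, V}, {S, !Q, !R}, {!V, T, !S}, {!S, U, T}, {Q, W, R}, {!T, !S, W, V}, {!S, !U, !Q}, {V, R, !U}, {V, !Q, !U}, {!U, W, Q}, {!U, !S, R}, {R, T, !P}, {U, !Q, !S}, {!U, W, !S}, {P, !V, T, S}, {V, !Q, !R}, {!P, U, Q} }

Branch on U: set U = false.
Branch on V: set V = true.
Unit clause (S) forces S = true.
Unit clause (T) forces T = true.
Unit clause (!Q) forces Q = false.
Unit clause (!P) forces P = false.
Branch on W: set W = true.
No clause remains; R is free.

P=false; Q=false; R=true; S=true; T=true; U=false; V=true; W=true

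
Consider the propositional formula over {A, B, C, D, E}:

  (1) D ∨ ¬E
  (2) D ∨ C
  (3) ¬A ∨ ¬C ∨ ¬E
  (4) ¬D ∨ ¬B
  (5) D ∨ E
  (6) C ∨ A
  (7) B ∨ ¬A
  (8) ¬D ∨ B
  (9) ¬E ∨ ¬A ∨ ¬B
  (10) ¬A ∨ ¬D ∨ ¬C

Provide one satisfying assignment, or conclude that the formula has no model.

Case D = True:
(¬B) alone gives B = False.
That conflicts with the unit clause (B).
So D must be the other value — set D = False.
(¬E) alone gives E = False.
That conflicts with the unit clause (E).
Both values of D lead to a conflict.

UNSATISFIABLE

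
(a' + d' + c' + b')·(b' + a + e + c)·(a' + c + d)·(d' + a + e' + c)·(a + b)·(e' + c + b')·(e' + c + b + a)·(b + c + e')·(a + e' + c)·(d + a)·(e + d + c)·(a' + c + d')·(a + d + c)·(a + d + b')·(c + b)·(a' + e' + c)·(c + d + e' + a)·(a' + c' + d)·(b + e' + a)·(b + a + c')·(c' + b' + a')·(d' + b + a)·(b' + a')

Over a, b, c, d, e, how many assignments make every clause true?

There are 2^5 = 32 truth assignments over (a, b, c, d, e).
Split on e. With e = 1, the clauses containing e are satisfied and e' drops from the rest; 2 of the 2^4 = 16 assignments to the other variables satisfy what remains.
With e = 0, by the same count on the reduced clause set, 2 assignments work.
Total: 2 + 2 = 4.

4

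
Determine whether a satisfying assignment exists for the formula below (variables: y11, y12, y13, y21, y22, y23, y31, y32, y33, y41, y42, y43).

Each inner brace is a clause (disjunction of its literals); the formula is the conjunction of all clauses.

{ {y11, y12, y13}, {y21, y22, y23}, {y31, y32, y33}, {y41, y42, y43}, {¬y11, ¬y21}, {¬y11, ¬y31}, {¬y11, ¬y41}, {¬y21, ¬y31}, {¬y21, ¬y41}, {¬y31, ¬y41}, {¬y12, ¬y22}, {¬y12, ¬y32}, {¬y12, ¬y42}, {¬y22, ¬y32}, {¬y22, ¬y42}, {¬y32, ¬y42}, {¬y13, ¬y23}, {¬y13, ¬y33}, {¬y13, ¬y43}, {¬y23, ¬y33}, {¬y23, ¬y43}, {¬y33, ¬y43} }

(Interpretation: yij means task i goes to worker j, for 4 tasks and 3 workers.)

No, unsatisfiable

Suppose y11 = False.
Suppose y12 = True.
(¬y22) alone gives y22 = False.
(¬y32) alone gives y32 = False.
(¬y42) alone gives y42 = False.
Suppose y21 = True.
(¬y31) alone gives y31 = False.
(y33) alone gives y33 = True.
(¬y41) alone gives y41 = False.
(y43) alone gives y43 = True.
That conflicts with the unit clause (¬y43).
Undo y21 and try y21 = False.
(y23) alone gives y23 = True.
(¬y13) alone gives y13 = False.
(¬y33) alone gives y33 = False.
(y31) alone gives y31 = True.
(¬y41) alone gives y41 = False.
(y43) alone gives y43 = True.
That conflicts with the unit clause (¬y43).
Neither y21 = True nor y21 = False works.
Undo y12 and try y12 = False.
(y13) alone gives y13 = True.
(¬y23) alone gives y23 = False.
(¬y33) alone gives y33 = False.
(¬y43) alone gives y43 = False.
Suppose y21 = True.
(¬y31) alone gives y31 = False.
(y32) alone gives y32 = True.
(¬y41) alone gives y41 = False.
(y42) alone gives y42 = True.
That conflicts with the unit clause (¬y42).
Undo y21 and try y21 = False.
(y22) alone gives y22 = True.
(¬y32) alone gives y32 = False.
(y31) alone gives y31 = True.
(¬y41) alone gives y41 = False.
(y42) alone gives y42 = True.
That conflicts with the unit clause (¬y42).
Neither y21 = True nor y21 = False works.
Neither y12 = True nor y12 = False works.
Undo y11 and try y11 = True.
(¬y21) alone gives y21 = False.
(¬y31) alone gives y31 = False.
(¬y41) alone gives y41 = False.
Suppose y22 = True.
(¬y12) alone gives y12 = False.
(¬y32) alone gives y32 = False.
(y33) alone gives y33 = True.
(¬y42) alone gives y42 = False.
(y43) alone gives y43 = True.
That conflicts with the unit clause (¬y43).
Undo y22 and try y22 = False.
(y23) alone gives y23 = True.
(¬y13) alone gives y13 = False.
(¬y33) alone gives y33 = False.
(y32) alone gives y32 = True.
(¬y12) alone gives y12 = False.
(¬y42) alone gives y42 = False.
(y43) alone gives y43 = True.
That conflicts with the unit clause (¬y43).
Neither y22 = True nor y22 = False works.
Neither y11 = True nor y11 = False works.
No assignment satisfies every clause.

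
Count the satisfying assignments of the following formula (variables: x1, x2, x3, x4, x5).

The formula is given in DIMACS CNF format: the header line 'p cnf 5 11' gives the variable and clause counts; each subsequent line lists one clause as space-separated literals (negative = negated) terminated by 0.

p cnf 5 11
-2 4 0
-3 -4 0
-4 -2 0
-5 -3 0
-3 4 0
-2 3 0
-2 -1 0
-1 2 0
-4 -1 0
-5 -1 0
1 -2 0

There are 2^5 = 32 truth assignments over (x1, x2, x3, x4, x5).
Split on x5. With x5 = True, the clauses containing x5 are satisfied and ¬x5 drops from the rest; 2 of the 2^4 = 16 assignments to the other variables satisfy what remains.
With x5 = False, by the same count on the reduced clause set, 2 assignments work.
Total: 2 + 2 = 4.

4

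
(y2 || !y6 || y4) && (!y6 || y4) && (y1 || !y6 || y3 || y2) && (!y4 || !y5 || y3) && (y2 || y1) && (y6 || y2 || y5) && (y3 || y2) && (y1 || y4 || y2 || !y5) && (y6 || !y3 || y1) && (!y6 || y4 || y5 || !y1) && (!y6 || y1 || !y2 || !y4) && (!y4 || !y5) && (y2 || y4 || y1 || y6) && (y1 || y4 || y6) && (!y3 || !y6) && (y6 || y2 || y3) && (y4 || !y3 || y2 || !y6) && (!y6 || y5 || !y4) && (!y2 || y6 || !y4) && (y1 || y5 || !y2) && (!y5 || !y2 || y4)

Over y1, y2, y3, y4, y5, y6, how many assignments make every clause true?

There are 2^6 = 64 truth assignments over (y1, y2, y3, y4, y5, y6).
Split on y5. With y5 = true, the clauses containing y5 are satisfied and !y5 drops from the rest; 1 of the 2^5 = 32 assignments to the other variables satisfy what remains.
With y5 = false, by the same count on the reduced clause set, 2 assignments work.
(One model: y1=T, y2=F, y3=T, y4=F, y5=T, y6=F.)
Total: 1 + 2 = 3.

3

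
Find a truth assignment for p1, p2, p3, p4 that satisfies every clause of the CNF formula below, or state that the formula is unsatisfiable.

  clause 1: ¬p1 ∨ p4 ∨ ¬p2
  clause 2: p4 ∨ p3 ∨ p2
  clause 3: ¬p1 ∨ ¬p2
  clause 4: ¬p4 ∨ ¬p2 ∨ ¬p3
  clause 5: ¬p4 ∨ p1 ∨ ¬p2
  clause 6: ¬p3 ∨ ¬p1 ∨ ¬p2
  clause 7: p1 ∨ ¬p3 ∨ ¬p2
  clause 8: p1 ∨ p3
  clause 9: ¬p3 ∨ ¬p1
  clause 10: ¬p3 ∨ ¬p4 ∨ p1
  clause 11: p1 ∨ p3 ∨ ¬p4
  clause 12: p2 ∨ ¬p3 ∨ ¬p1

p1 ↦ True, p2 ↦ False, p3 ↦ False, p4 ↦ True

Suppose p1 = True.
The clause (¬p2) is unit, so p2 = False.
The clause (¬p3) is unit, so p3 = False.
The clause (p4) is unit, so p4 = True.
All clauses are satisfied.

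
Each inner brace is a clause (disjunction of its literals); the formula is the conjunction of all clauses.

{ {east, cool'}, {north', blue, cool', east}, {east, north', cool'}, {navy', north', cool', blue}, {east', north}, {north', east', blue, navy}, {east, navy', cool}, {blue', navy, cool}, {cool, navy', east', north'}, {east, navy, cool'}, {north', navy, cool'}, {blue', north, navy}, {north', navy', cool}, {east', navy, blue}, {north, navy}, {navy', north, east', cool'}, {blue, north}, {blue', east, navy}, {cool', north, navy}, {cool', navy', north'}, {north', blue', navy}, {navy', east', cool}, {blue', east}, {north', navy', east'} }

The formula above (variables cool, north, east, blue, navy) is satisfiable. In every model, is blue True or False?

Suppose blue = 1.
(east) alone gives east = 1.
(north) alone gives north = 1.
(navy) alone gives navy = 1.
That conflicts with the unit clause (navy').
So every satisfying assignment has blue = False.

False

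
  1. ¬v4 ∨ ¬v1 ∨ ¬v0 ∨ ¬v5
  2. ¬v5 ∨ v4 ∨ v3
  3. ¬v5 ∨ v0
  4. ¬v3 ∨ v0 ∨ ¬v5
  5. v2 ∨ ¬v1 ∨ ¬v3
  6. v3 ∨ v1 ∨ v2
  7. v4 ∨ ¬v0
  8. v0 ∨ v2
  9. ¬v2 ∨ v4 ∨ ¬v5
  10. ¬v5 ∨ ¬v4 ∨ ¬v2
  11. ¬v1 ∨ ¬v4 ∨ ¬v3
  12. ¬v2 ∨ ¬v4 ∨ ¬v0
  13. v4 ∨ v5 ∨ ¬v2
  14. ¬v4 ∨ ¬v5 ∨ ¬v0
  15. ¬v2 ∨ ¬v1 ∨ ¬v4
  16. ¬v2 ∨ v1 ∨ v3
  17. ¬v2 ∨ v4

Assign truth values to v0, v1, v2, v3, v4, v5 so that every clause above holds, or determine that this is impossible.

v0=False,  v1=False,  v2=True,  v3=True,  v4=True,  v5=False

Case v5 = False:
Case v4 = True:
Case v0 = False:
Unit clause (v2) forces v2 = True.
Unit clause (¬v1) forces v1 = False.
Unit clause (v3) forces v3 = True.
This assignment satisfies each clause.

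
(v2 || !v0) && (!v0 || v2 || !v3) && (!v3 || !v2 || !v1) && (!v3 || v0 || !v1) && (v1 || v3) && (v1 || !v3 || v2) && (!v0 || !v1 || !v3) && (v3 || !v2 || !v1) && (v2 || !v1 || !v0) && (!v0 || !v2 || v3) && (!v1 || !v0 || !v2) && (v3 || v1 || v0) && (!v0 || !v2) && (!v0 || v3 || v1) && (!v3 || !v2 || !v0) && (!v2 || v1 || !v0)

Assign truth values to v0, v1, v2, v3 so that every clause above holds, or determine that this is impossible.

Suppose v2 = false.
(!v0) alone gives v0 = false.
Suppose v3 = false.
(v1) alone gives v1 = true.
All clauses are satisfied.

v0: false, v1: true, v2: false, v3: false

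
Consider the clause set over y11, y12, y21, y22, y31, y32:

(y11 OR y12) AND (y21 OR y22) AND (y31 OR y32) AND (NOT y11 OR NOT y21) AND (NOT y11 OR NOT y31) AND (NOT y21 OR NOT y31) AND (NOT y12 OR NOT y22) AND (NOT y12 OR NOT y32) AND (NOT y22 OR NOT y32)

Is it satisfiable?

Try y11 = true.
From the singleton clause (NOT y21), y21 = false.
From the singleton clause (y22), y22 = true.
From the singleton clause (NOT y31), y31 = false.
From the singleton clause (y32), y32 = true.
Now (NOT y32) is unsatisfied and unit — conflict.
Undo y11 and try y11 = false.
From the singleton clause (y12), y12 = true.
From the singleton clause (NOT y22), y22 = false.
From the singleton clause (y21), y21 = true.
From the singleton clause (NOT y31), y31 = false.
From the singleton clause (y32), y32 = true.
Now (NOT y32) is unsatisfied and unit — conflict.
Both values of y11 lead to a conflict.
No assignment satisfies every clause.

No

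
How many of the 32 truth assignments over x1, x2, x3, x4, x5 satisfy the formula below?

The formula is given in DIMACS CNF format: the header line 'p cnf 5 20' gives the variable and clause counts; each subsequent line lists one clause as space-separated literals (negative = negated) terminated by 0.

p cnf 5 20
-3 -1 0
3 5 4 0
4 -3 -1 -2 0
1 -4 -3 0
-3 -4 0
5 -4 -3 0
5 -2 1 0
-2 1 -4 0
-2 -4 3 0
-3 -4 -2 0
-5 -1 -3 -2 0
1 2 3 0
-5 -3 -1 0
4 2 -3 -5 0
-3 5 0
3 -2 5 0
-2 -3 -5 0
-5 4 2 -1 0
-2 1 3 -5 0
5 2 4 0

There are 2^5 = 32 truth assignments over (x1, x2, x3, x4, x5).
Split on x3. With x3 = True, the clauses containing x3 are satisfied and ¬x3 drops from the rest; 0 of the 2^4 = 16 assignments to the other variables satisfy what remains.
With x3 = False, by the same count on the reduced clause set, 3 assignments work.
Total: 0 + 3 = 3.

3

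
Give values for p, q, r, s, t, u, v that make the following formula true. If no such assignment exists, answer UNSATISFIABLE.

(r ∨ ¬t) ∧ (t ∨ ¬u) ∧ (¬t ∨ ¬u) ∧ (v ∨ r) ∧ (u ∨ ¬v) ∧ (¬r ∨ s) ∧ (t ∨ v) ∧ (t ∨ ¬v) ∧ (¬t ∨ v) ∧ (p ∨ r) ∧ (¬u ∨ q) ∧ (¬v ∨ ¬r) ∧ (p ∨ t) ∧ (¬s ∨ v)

UNSATISFIABLE

Branch on r: set r = True.
From the singleton clause (s), s = True.
From the singleton clause (¬v), v = False.
That conflicts with the unit clause (v).
Backtrack on r: now try r = False.
From the singleton clause (¬t), t = False.
From the singleton clause (¬u), u = False.
From the singleton clause (v), v = True.
That conflicts with the unit clause (¬v).
Either choice for r ends in contradiction.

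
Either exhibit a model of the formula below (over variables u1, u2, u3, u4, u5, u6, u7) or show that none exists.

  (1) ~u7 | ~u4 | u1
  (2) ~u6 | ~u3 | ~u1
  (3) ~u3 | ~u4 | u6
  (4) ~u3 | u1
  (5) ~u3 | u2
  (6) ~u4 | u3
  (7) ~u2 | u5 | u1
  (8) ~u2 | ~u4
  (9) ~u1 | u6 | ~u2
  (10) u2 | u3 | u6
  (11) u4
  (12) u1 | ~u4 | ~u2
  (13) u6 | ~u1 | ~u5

Unit clause (u4) forces u4 = 1.
Unit clause (u3) forces u3 = 1.
Unit clause (u6) forces u6 = 1.
Unit clause (~u1) forces u1 = 0.
That conflicts with the unit clause (u1).

UNSATISFIABLE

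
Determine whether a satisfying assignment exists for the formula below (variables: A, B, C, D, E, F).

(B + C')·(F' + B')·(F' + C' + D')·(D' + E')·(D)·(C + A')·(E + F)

(D) alone gives D = 1.
(E') alone gives E = 0.
(F) alone gives F = 1.
(B') alone gives B = 0.
(C') alone gives C = 0.
(A') alone gives A = 0.
Every clause now holds.
A satisfying assignment: A: 0,  B: 0,  C: 0,  D: 1,  E: 0,  F: 1.

Satisfiable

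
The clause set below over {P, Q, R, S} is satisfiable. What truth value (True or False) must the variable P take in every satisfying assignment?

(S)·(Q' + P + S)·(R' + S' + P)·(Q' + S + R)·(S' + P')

Suppose P = 1.
From the singleton clause (S), S = 1.
But (S') is also a unit clause — contradiction.
So every satisfying assignment has P = False.

False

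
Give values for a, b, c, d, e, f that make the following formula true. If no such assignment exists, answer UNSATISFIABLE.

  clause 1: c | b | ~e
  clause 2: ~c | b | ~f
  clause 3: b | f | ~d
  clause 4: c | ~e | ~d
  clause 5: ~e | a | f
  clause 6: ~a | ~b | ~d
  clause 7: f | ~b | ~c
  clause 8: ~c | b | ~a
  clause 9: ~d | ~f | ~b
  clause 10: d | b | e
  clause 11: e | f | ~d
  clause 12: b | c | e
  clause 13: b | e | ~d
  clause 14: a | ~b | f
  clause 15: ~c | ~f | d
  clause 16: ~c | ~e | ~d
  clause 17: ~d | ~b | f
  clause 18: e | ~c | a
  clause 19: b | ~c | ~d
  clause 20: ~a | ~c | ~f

Suppose c = 0.
Suppose b = 1.
Suppose e = 0.
Suppose a = 1.
Unit clause (~d) forces d = 0.
No clause remains; f is free.

a ↦ 1, b ↦ 1, c ↦ 0, d ↦ 0, e ↦ 0, f ↦ 1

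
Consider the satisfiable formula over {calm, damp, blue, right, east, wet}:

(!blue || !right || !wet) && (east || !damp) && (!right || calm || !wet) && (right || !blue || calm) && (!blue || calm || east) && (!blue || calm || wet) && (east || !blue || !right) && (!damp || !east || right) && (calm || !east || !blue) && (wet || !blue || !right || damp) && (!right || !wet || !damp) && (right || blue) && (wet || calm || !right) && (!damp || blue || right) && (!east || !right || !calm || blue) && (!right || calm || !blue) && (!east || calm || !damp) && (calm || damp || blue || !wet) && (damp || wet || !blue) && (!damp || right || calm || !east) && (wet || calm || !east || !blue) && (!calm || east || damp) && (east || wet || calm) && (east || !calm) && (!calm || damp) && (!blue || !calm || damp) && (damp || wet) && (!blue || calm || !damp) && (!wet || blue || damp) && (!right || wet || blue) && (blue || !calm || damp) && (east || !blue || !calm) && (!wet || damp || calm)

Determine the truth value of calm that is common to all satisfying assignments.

True

Suppose calm = false.
Case east = true:
From the singleton clause (!blue), blue = false.
From the singleton clause (right), right = true.
From the singleton clause (!wet), wet = false.
But (wet) is also a unit clause — contradiction.
Backtrack on east: now try east = false.
From the singleton clause (!damp), damp = false.
From the singleton clause (!blue), blue = false.
From the singleton clause (right), right = true.
From the singleton clause (!wet), wet = false.
But (wet) is also a unit clause — contradiction.
Either choice for east ends in contradiction.
So every satisfying assignment has calm = True.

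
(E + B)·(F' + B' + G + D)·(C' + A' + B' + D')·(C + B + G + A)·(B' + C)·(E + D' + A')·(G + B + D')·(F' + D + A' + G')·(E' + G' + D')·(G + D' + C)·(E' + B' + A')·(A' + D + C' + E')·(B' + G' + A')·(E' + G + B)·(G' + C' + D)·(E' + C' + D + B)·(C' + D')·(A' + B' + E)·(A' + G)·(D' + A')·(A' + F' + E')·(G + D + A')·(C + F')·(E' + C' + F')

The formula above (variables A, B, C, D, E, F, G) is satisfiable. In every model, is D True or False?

Suppose D = 1.
The clause (C') is unit, so C = 0.
The clause (B') is unit, so B = 0.
The clause (E) is unit, so E = 1.
The clause (G) is unit, so G = 1.
Now (G') is unsatisfied and unit — conflict.
So every satisfying assignment has D = False.

False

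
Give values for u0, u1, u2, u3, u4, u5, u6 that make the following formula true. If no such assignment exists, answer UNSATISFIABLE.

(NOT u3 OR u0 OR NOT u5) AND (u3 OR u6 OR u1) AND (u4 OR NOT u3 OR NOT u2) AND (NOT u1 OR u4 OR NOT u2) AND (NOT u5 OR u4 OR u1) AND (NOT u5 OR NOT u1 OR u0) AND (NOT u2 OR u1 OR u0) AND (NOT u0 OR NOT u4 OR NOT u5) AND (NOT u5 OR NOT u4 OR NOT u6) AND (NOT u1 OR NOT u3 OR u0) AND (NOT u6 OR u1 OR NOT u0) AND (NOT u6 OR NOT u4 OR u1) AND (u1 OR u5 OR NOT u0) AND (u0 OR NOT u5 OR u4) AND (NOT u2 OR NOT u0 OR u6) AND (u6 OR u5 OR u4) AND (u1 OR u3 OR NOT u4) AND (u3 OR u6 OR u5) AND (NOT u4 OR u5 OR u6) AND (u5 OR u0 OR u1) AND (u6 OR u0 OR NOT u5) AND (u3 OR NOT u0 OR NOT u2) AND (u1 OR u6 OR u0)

Try u3 = false.
Try u6 = false.
The clause (u1) is unit, so u1 = true.
The clause (u5) is unit, so u5 = true.
The clause (u0) is unit, so u0 = true.
The clause (NOT u4) is unit, so u4 = false.
The clause (NOT u2) is unit, so u2 = false.
All clauses are satisfied.

u0=true; u1=true; u2=false; u3=false; u4=false; u5=true; u6=false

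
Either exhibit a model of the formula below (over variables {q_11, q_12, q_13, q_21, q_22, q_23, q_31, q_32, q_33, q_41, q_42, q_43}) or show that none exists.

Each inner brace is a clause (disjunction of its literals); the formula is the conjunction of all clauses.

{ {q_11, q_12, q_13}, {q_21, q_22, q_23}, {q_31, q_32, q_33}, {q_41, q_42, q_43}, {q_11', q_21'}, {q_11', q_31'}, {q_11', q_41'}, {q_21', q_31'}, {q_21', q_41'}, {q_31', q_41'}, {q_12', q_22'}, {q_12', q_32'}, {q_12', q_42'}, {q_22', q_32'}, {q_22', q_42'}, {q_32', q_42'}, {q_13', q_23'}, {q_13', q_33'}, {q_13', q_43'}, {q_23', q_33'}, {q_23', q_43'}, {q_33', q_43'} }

Branch on q_11: set q_11 = 0.
Branch on q_12: set q_12 = 1.
(q_22') alone gives q_22 = 0.
(q_32') alone gives q_32 = 0.
(q_42') alone gives q_42 = 0.
Branch on q_21: set q_21 = 1.
(q_31') alone gives q_31 = 0.
(q_33) alone gives q_33 = 1.
(q_41') alone gives q_41 = 0.
(q_43) alone gives q_43 = 1.
That conflicts with the unit clause (q_43').
Undo q_21 and try q_21 = 0.
(q_23) alone gives q_23 = 1.
(q_13') alone gives q_13 = 0.
(q_33') alone gives q_33 = 0.
(q_31) alone gives q_31 = 1.
(q_41') alone gives q_41 = 0.
(q_43) alone gives q_43 = 1.
That conflicts with the unit clause (q_43').
Either choice for q_21 ends in contradiction.
Undo q_12 and try q_12 = 0.
(q_13) alone gives q_13 = 1.
(q_23') alone gives q_23 = 0.
(q_33') alone gives q_33 = 0.
(q_43') alone gives q_43 = 0.
Branch on q_21: set q_21 = 1.
(q_31') alone gives q_31 = 0.
(q_32) alone gives q_32 = 1.
(q_41') alone gives q_41 = 0.
(q_42) alone gives q_42 = 1.
That conflicts with the unit clause (q_42').
Undo q_21 and try q_21 = 0.
(q_22) alone gives q_22 = 1.
(q_32') alone gives q_32 = 0.
(q_31) alone gives q_31 = 1.
(q_41') alone gives q_41 = 0.
(q_42) alone gives q_42 = 1.
That conflicts with the unit clause (q_42').
Either choice for q_21 ends in contradiction.
Either choice for q_12 ends in contradiction.
Undo q_11 and try q_11 = 1.
(q_21') alone gives q_21 = 0.
(q_31') alone gives q_31 = 0.
(q_41') alone gives q_41 = 0.
Branch on q_22: set q_22 = 1.
(q_12') alone gives q_12 = 0.
(q_32') alone gives q_32 = 0.
(q_33) alone gives q_33 = 1.
(q_42') alone gives q_42 = 0.
(q_43) alone gives q_43 = 1.
That conflicts with the unit clause (q_43').
Undo q_22 and try q_22 = 0.
(q_23) alone gives q_23 = 1.
(q_13') alone gives q_13 = 0.
(q_33') alone gives q_33 = 0.
(q_32) alone gives q_32 = 1.
(q_12') alone gives q_12 = 0.
(q_42') alone gives q_42 = 0.
(q_43) alone gives q_43 = 1.
That conflicts with the unit clause (q_43').
Either choice for q_22 ends in contradiction.
Either choice for q_11 ends in contradiction.

UNSATISFIABLE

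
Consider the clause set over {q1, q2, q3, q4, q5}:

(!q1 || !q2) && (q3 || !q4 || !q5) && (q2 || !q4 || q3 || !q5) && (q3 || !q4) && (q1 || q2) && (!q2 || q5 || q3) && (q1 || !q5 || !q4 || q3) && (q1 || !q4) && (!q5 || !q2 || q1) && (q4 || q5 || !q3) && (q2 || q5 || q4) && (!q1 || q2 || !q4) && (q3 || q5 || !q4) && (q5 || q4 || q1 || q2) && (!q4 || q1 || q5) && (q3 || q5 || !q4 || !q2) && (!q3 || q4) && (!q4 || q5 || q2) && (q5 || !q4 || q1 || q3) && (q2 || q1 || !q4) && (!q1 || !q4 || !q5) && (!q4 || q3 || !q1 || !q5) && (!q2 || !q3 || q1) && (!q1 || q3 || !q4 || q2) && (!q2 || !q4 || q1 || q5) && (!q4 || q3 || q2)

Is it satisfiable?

Yes

Branch on q1: set q1 = true.
From the singleton clause (!q2), q2 = false.
From the singleton clause (!q4), q4 = false.
From the singleton clause (q5), q5 = true.
From the singleton clause (!q3), q3 = false.
Every clause now holds.
A satisfying assignment: q1 ↦ true; q2 ↦ false; q3 ↦ false; q4 ↦ false; q5 ↦ true.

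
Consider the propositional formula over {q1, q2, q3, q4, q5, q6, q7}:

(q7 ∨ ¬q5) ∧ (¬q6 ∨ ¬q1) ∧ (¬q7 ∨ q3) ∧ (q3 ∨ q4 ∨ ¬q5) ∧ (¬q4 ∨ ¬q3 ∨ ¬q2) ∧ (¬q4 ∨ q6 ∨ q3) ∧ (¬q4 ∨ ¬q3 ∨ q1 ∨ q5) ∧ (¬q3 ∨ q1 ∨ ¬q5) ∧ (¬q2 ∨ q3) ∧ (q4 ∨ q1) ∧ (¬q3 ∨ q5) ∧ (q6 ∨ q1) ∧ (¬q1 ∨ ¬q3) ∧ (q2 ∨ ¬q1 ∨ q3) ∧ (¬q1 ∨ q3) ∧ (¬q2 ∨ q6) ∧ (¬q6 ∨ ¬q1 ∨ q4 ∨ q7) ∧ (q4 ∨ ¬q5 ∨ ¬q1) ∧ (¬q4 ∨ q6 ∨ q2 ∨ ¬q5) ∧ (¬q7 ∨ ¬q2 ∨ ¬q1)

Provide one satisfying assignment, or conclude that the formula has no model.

q1: False; q2: False; q3: False; q4: True; q5: False; q6: True; q7: False

Case q7 = False:
From the singleton clause (¬q5), q5 = False.
From the singleton clause (¬q3), q3 = False.
From the singleton clause (¬q2), q2 = False.
From the singleton clause (¬q1), q1 = False.
From the singleton clause (q4), q4 = True.
From the singleton clause (q6), q6 = True.
This assignment satisfies each clause.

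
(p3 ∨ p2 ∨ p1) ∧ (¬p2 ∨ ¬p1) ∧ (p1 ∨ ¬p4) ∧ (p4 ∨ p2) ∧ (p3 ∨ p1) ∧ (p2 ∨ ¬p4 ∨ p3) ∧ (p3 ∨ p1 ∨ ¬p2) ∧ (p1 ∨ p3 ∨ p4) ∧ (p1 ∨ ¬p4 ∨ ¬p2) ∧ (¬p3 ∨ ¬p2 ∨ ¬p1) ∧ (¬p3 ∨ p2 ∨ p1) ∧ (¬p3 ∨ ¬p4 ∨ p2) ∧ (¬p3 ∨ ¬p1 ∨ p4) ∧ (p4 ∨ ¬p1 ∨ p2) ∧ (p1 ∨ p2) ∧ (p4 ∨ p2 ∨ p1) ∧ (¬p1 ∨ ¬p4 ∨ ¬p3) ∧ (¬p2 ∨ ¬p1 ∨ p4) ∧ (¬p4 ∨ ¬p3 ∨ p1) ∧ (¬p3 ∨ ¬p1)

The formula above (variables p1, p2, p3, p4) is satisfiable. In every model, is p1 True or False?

Suppose p1 = True.
The clause (¬p2) is unit, so p2 = False.
The clause (p4) is unit, so p4 = True.
The clause (p3) is unit, so p3 = True.
But (¬p3) is also a unit clause — contradiction.
So every satisfying assignment has p1 = False.

False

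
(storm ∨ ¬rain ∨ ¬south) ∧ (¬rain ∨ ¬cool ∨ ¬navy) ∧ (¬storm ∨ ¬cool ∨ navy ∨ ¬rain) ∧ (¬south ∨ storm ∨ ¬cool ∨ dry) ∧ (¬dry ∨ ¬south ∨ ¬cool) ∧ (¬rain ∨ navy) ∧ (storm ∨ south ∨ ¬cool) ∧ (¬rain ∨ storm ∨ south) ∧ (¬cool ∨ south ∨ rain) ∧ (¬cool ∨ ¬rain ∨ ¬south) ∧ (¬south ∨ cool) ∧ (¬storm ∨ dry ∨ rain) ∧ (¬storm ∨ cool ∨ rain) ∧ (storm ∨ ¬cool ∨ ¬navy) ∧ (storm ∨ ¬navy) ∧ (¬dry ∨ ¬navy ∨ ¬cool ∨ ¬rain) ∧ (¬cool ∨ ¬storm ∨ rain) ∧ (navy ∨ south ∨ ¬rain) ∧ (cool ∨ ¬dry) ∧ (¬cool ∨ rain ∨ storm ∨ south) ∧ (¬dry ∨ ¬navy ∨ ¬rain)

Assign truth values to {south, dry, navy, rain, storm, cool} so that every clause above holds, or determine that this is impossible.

Try rain = False.
Try cool = False.
Unit clause (¬south) forces south = False.
Unit clause (¬storm) forces storm = False.
Unit clause (¬navy) forces navy = False.
Unit clause (¬dry) forces dry = False.
This assignment satisfies each clause.

south: False; dry: False; navy: False; rain: False; storm: False; cool: False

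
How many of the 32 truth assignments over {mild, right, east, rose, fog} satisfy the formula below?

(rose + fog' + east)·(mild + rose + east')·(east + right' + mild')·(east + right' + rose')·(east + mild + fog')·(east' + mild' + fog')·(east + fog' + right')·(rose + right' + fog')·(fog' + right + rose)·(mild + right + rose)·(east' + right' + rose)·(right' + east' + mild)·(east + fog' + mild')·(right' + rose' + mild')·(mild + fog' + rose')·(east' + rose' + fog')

7

There are 2^5 = 32 truth assignments over (mild, right, east, rose, fog).
Split on right. With right = 1, the clauses containing right are satisfied and right' drops from the rest; 1 of the 2^4 = 16 assignments to the other variables satisfy what remains.
With right = 0, by the same count on the reduced clause set, 6 assignments work.
(One model: mild=F, right=F, east=F, rose=T, fog=F.)
Total: 1 + 6 = 7.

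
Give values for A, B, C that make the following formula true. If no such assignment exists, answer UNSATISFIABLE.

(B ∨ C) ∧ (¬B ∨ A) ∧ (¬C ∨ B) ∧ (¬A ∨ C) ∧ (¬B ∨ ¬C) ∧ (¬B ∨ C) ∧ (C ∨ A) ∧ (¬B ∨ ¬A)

UNSATISFIABLE

Try B = True.
(A) alone gives A = True.
That conflicts with the unit clause (¬A).
Undo B and try B = False.
(C) alone gives C = True.
That conflicts with the unit clause (¬C).
Either choice for B ends in contradiction.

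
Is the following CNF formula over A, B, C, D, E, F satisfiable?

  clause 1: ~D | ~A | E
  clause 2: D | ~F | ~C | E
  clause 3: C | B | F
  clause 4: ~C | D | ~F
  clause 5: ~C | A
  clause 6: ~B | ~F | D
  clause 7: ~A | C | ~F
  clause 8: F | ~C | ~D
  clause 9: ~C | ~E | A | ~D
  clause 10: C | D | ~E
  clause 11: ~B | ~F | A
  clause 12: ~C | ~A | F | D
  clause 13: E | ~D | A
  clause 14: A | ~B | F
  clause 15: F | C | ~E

Satisfiable

Case C = 0:
Case B = 0:
From the singleton clause (F), F = 1.
From the singleton clause (~A), A = 0.
Case D = 1:
From the singleton clause (E), E = 1.
This assignment satisfies each clause.
A satisfying assignment: A ↦ 0; B ↦ 0; C ↦ 0; D ↦ 1; E ↦ 1; F ↦ 1.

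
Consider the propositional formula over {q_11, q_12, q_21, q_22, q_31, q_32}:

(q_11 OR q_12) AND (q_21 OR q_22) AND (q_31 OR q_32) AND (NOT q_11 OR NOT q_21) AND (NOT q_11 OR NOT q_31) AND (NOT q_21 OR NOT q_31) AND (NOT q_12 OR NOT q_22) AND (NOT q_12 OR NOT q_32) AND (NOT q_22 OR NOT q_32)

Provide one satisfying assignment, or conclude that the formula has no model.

Branch on q_11: set q_11 = true.
From the singleton clause (NOT q_21), q_21 = false.
From the singleton clause (q_22), q_22 = true.
From the singleton clause (NOT q_31), q_31 = false.
From the singleton clause (q_32), q_32 = true.
That conflicts with the unit clause (NOT q_32).
Backtrack on q_11: now try q_11 = false.
From the singleton clause (q_12), q_12 = true.
From the singleton clause (NOT q_22), q_22 = false.
From the singleton clause (q_21), q_21 = true.
From the singleton clause (NOT q_31), q_31 = false.
From the singleton clause (q_32), q_32 = true.
That conflicts with the unit clause (NOT q_32).
Either choice for q_11 ends in contradiction.

UNSATISFIABLE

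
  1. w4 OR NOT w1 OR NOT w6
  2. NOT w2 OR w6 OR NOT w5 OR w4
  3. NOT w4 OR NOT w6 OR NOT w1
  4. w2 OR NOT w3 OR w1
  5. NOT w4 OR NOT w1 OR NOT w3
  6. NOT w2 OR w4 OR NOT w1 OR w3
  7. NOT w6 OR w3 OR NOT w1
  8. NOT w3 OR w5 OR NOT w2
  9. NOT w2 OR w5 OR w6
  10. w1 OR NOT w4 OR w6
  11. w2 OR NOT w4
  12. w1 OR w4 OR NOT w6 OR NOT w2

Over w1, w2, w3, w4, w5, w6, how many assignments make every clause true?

There are 2^6 = 64 truth assignments over (w1, w2, w3, w4, w5, w6).
Split on w2. With w2 = true, the clauses containing w2 are satisfied and NOT w2 drops from the rest; 4 of the 2^5 = 32 assignments to the other variables satisfy what remains.
With w2 = false, by the same count on the reduced clause set, 8 assignments work.
(One model: w1=F, w2=F, w3=F, w4=F, w5=F, w6=F.)
Total: 4 + 8 = 12.

12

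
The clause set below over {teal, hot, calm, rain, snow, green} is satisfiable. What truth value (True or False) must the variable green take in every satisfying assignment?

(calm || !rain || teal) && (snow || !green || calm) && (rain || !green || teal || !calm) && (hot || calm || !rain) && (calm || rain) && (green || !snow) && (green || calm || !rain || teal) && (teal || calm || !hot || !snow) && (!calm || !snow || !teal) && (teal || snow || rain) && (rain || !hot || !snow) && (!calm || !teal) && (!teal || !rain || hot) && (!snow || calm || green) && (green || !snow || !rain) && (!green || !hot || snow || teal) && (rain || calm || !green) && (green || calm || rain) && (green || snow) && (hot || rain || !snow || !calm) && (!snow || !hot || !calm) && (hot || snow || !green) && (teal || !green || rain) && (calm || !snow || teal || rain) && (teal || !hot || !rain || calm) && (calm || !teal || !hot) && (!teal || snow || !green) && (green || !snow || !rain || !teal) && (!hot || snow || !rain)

True

Suppose green = false.
The clause (!snow) is unit, so snow = false.
That conflicts with the unit clause (snow).
So every satisfying assignment has green = True.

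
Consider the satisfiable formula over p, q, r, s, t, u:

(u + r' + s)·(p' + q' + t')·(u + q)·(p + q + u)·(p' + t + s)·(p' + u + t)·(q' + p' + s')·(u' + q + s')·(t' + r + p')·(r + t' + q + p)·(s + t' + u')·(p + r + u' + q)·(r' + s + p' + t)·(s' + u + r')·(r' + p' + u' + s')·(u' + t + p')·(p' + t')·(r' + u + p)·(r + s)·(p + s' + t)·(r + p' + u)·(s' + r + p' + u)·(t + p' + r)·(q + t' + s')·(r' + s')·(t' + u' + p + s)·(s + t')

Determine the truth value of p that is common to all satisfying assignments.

Suppose p = 1.
(t') alone gives t = 0.
(s) alone gives s = 1.
(u) alone gives u = 1.
Now (u') is unsatisfied and unit — conflict.
So every satisfying assignment has p = False.

False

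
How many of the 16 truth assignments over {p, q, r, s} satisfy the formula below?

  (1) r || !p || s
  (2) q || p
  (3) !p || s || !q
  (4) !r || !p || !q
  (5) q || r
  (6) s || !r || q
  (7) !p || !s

There are 2^4 = 16 truth assignments over (p, q, r, s).
Check each against the 7 clauses (columns in the order p, q, r, s):
  F F F F  ✗ fails (q || p)
  F F F T  ✗ fails (q || p)
  F F T F  ✗ fails (q || p)
  F F T T  ✗ fails (q || p)
  F T F F  ✓ satisfies all
  F T F T  ✓ satisfies all
  F T T F  ✓ satisfies all
  F T T T  ✓ satisfies all
  T F F F  ✗ fails (r || !p || s)
  T F F T  ✗ fails (q || r)
  T F T F  ✗ fails (s || !r || q)
  T F T T  ✗ fails (!p || !s)
  T T F F  ✗ fails (r || !p || s)
  T T F T  ✗ fails (!p || !s)
  T T T F  ✗ fails (!p || s || !q)
  T T T T  ✗ fails (!r || !p || !q)
4 of the 16 rows are models.

4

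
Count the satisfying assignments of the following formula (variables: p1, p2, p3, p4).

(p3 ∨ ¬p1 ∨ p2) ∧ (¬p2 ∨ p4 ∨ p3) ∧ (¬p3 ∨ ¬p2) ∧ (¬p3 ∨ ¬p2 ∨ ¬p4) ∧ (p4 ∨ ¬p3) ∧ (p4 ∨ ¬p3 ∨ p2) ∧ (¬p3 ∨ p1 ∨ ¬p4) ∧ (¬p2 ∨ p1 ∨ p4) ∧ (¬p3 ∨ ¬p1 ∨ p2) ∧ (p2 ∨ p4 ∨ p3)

3

There are 2^4 = 16 truth assignments over (p1, p2, p3, p4).
Check each against the 10 clauses (columns in the order p1, p2, p3, p4):
  F F F F  ✗ fails (p2 ∨ p4 ∨ p3)
  F F F T  ✓ satisfies all
  F F T F  ✗ fails (p4 ∨ ¬p3)
  F F T T  ✗ fails (¬p3 ∨ p1 ∨ ¬p4)
  F T F F  ✗ fails (¬p2 ∨ p4 ∨ p3)
  F T F T  ✓ satisfies all
  F T T F  ✗ fails (¬p3 ∨ ¬p2)
  F T T T  ✗ fails (¬p3 ∨ ¬p2)
  T F F F  ✗ fails (p3 ∨ ¬p1 ∨ p2)
  T F F T  ✗ fails (p3 ∨ ¬p1 ∨ p2)
  T F T F  ✗ fails (p4 ∨ ¬p3)
  T F T T  ✗ fails (¬p3 ∨ ¬p1 ∨ p2)
  T T F F  ✗ fails (¬p2 ∨ p4 ∨ p3)
  T T F T  ✓ satisfies all
  T T T F  ✗ fails (¬p3 ∨ ¬p2)
  T T T T  ✗ fails (¬p3 ∨ ¬p2)
3 of the 16 rows are models.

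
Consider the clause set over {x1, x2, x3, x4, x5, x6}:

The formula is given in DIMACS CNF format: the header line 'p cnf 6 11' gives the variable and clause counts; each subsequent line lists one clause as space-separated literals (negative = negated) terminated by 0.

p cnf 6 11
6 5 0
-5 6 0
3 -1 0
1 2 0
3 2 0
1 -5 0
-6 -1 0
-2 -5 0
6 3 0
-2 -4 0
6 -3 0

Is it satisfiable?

Suppose x6 = True.
The clause (¬x1) is unit, so x1 = False.
The clause (x2) is unit, so x2 = True.
The clause (¬x5) is unit, so x5 = False.
The clause (¬x4) is unit, so x4 = False.
Every clause is now satisfied; x3 is unconstrained.
A satisfying assignment: x1: False,  x2: True,  x3: False,  x4: False,  x5: False,  x6: True.

Satisfiable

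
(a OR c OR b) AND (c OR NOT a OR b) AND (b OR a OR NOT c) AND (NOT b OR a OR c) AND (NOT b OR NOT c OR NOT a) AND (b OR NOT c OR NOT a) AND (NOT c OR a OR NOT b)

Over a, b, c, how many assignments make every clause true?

There are 2^3 = 8 truth assignments over (a, b, c).
Check each against the 7 clauses (columns in the order a, b, c):
  F F F  ✗ fails (a OR c OR b)
  F F T  ✗ fails (b OR a OR NOT c)
  F T F  ✗ fails (NOT b OR a OR c)
  F T T  ✗ fails (NOT c OR a OR NOT b)
  T F F  ✗ fails (c OR NOT a OR b)
  T F T  ✗ fails (b OR NOT c OR NOT a)
  T T F  ✓ satisfies all
  T T T  ✗ fails (NOT b OR NOT c OR NOT a)
1 of the 8 rows is a model.

1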